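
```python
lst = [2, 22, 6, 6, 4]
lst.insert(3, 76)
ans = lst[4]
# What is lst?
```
Trace:
  lst=[2, 22, 6, 6, 4]
  lst=[2, 22, 6, 76, 6, 4]
  lst=[2, 22, 6, 76, 6, 4], ans=6

Final answer: [2, 22, 6, 76, 6, 4]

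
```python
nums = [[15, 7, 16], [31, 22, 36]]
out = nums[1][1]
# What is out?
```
Trace:
  nums=[[15, 7, 16], [31, 22, 36]]
  nums=[[15, 7, 16], [31, 22, 36]], out=22

Final answer: 22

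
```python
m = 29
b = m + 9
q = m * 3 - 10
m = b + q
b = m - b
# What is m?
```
Trace:
  m=29
  m=29, b=38
  m=29, b=38, q=77
  m=115, b=38, q=77
  m=115, b=77, q=77

Final answer: 115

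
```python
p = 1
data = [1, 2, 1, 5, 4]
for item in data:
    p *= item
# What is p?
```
Trace:
  p=1
  p=1, item=1
  p=2, item=2
  p=2, item=1
  p=10, item=5
  p=40, item=4

Final answer: 40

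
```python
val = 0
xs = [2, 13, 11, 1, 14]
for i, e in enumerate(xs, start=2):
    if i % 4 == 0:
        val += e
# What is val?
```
Trace:
  val=0
  val=0, i=2, e=2
  val=0, i=3, e=13
  val=11, i=4, e=11
  val=11, i=5, e=1
  val=11, i=6, e=14

Final answer: 11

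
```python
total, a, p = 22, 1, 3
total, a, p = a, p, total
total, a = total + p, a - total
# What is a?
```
Trace:
  total=22, a=1, p=3
  total=1, a=3, p=22
  total=23, a=2, p=22

Final answer: 2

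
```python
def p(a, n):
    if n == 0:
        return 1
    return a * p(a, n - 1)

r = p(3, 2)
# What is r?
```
Call trace:
p(a=3, n=2)
  p(a=3, n=1)
    p(a=3, n=0)
    -> return 1
  -> return 3
-> return 9

Final answer: 9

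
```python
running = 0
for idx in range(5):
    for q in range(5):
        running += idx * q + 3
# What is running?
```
Trace:
  running=0
  running=3, idx=0, q=0
  running=6, idx=0, q=1
  running=9, idx=0, q=2
  running=12, idx=0, q=3
  running=15, idx=0, q=4
  running=18, idx=1, q=0
  running=22, idx=1, q=1
  running=27, idx=1, q=2
  running=33, idx=1, q=3
  running=40, idx=1, q=4
  running=43, idx=2, q=0
  running=48, idx=2, q=1
  running=55, idx=2, q=2
  running=64, idx=2, q=3
  running=75, idx=2, q=4
  running=78, idx=3, q=0
  running=84, idx=3, q=1
  running=93, idx=3, q=2
  running=105, idx=3, q=3
  running=120, idx=3, q=4
  running=123, idx=4, q=0
  running=130, idx=4, q=1
  running=141, idx=4, q=2
  running=156, idx=4, q=3
  running=175, idx=4, q=4

Final answer: 175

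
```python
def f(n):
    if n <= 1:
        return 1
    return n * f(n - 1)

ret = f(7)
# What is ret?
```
Call trace:
f(n=7)
  f(n=6)
    f(n=5)
      f(n=4)
        f(n=3)
          f(n=2)
            f(n=1)
            -> return 1
          -> return 2
        -> return 6
      -> return 24
    -> return 120
  -> return 720
-> return 5040

Final answer: 5040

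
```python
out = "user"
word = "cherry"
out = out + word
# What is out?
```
Trace:
  out='user'
  out='user', word='cherry'
  out='usercherry', word='cherry'

Final answer: 'usercherry'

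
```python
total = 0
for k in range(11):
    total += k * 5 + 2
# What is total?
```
Trace:
  total=0
  total=2, k=0
  total=9, k=1
  total=21, k=2
  total=38, k=3
  total=60, k=4
  total=87, k=5
  total=119, k=6
  total=156, k=7
  total=198, k=8
  total=245, k=9
  total=297, k=10

Final answer: 297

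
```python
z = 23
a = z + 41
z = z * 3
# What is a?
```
Trace:
  z=23
  z=23, a=64
  z=69, a=64

Final answer: 64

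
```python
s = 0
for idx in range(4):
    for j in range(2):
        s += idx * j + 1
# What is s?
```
Trace:
  s=0
  s=1, idx=0, j=0
  s=2, idx=0, j=1
  s=3, idx=1, j=0
  s=5, idx=1, j=1
  s=6, idx=2, j=0
  s=9, idx=2, j=1
  s=10, idx=3, j=0
  s=14, idx=3, j=1

Final answer: 14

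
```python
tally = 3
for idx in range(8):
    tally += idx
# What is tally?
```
Trace:
  tally=3
  tally=3, idx=0
  tally=4, idx=1
  tally=6, idx=2
  tally=9, idx=3
  tally=13, idx=4
  tally=18, idx=5
  tally=24, idx=6
  tally=31, idx=7

Final answer: 31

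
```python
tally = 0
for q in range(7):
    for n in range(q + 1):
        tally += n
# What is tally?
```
Trace:
  tally=0
  tally=0, q=0, n=0
  tally=0, q=1, n=0
  tally=1, q=1, n=1
  tally=1, q=2, n=0
  tally=2, q=2, n=1
  tally=4, q=2, n=2
  tally=4, q=3, n=0
  tally=5, q=3, n=1
  tally=7, q=3, n=2
  tally=10, q=3, n=3
  tally=10, q=4, n=0
  tally=11, q=4, n=1
  tally=13, q=4, n=2
  tally=16, q=4, n=3
  tally=20, q=4, n=4
  tally=20, q=5, n=0
  tally=21, q=5, n=1
  tally=23, q=5, n=2
  tally=26, q=5, n=3
  tally=30, q=5, n=4
  tally=35, q=5, n=5
  tally=35, q=6, n=0
  tally=36, q=6, n=1
  tally=38, q=6, n=2
  tally=41, q=6, n=3
  tally=45, q=6, n=4
  tally=50, q=6, n=5
  tally=56, q=6, n=6

Final answer: 56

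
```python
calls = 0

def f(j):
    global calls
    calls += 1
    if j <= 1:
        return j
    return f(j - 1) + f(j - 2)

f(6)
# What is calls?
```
Call trace (a repeated sub-call is expanded the first time; later identical calls just restate its return value):
f(j=6)
  f(j=5)
    f(j=4)
      f(j=3)
        f(j=2)
          f(j=1)
          -> return 1
          f(j=0)
          -> return 0
        -> return 1
        f(j=1)
        -> return 1
      -> return 2
      f(j=2) -> return 1  (same call as traced above)
    -> return 3
    f(j=3) -> return 2  (same call as traced above)
  -> return 5
  f(j=4) -> return 3  (same call as traced above)
-> return 8

calls is incremented once per call, so count the calls in each subtree. Let C(j) = number of calls made by f(j).
C(0) = C(1) = 1 (base case, no recursion); C(j) = 1 + C(j - 1) + C(j - 2) otherwise.
C(2) = 1 + C(1) + C(0) = 1 + 1 + 1 = 3
C(3) = 1 + C(2) + C(1) = 1 + 3 + 1 = 5
C(4) = 1 + C(3) + C(2) = 1 + 5 + 3 = 9
C(5) = 1 + C(4) + C(3) = 1 + 9 + 5 = 15
C(6) = 1 + C(5) + C(4) = 1 + 15 + 9 = 25
calls = C(6) = 25

Final answer: 25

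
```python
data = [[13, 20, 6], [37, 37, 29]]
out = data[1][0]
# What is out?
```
Trace:
  data=[[13, 20, 6], [37, 37, 29]]
  data=[[13, 20, 6], [37, 37, 29]], out=37

Final answer: 37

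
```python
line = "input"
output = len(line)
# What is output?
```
Trace:
  line='input'
  line='input', output=5

Final answer: 5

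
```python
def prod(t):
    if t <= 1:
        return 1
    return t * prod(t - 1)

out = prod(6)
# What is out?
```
Call trace:
prod(t=6)
  prod(t=5)
    prod(t=4)
      prod(t=3)
        prod(t=2)
          prod(t=1)
          -> return 1
        -> return 2
      -> return 6
    -> return 24
  -> return 120
-> return 720

Final answer: 720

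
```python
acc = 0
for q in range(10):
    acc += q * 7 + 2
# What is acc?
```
Trace:
  acc=0
  acc=2, q=0
  acc=11, q=1
  acc=27, q=2
  acc=50, q=3
  acc=80, q=4
  acc=117, q=5
  acc=161, q=6
  acc=212, q=7
  acc=270, q=8
  acc=335, q=9

Final answer: 335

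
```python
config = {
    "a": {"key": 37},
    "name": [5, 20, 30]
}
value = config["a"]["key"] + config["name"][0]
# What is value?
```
Trace:
  config={'a': {'key': 37}, 'name': [5, 20, 30]}
  config={'a': {'key': 37}, 'name': [5, 20, 30]}, value=42

Final answer: 42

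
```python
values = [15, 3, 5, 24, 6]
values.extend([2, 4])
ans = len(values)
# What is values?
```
Trace:
  values=[15, 3, 5, 24, 6]
  values=[15, 3, 5, 24, 6, 2, 4]
  values=[15, 3, 5, 24, 6, 2, 4], ans=7

Final answer: [15, 3, 5, 24, 6, 2, 4]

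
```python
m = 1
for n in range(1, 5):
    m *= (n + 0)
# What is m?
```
Trace:
  m=1
  m=1, n=1
  m=2, n=2
  m=6, n=3
  m=24, n=4

Final answer: 24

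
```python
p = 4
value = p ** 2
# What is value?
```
Trace:
  p=4
  p=4, value=16

Final answer: 16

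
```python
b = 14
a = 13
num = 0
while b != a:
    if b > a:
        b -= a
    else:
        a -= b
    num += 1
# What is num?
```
Trace:
  b=14
  b=14, a=13
  b=14, a=13, num=0
  b=1, a=13, num=1
  b=1, a=12, num=2
  b=1, a=11, num=3
  b=1, a=10, num=4
  b=1, a=9, num=5
  b=1, a=8, num=6
  b=1, a=7, num=7
  b=1, a=6, num=8
  b=1, a=5, num=9
  b=1, a=4, num=10
  b=1, a=3, num=11
  b=1, a=2, num=12
  b=1, a=1, num=13

Final answer: 13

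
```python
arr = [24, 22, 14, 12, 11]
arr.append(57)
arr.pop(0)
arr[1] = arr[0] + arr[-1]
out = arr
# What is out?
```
Trace:
  arr=[24, 22, 14, 12, 11]
  arr=[24, 22, 14, 12, 11, 57]
  arr=[22, 14, 12, 11, 57]
  arr=[22, 79, 12, 11, 57]
  arr=[22, 79, 12, 11, 57], out=[22, 79, 12, 11, 57]

Final answer: [22, 79, 12, 11, 57]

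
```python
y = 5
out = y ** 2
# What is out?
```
Trace:
  y=5
  y=5, out=25

Final answer: 25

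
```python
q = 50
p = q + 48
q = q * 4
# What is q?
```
Trace:
  q=50
  q=50, p=98
  q=200, p=98

Final answer: 200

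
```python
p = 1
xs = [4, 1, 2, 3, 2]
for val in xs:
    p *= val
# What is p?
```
Trace:
  p=1
  p=4, val=4
  p=4, val=1
  p=8, val=2
  p=24, val=3
  p=48, val=2

Final answer: 48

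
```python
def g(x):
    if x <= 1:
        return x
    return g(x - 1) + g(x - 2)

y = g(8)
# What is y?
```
Call trace (a repeated sub-call is expanded the first time; later identical calls just restate its return value):
g(x=8)
  g(x=7)
    g(x=6)
      g(x=5)
        g(x=4)
          g(x=3)
            g(x=2)
              g(x=1)
              -> return 1
              g(x=0)
              -> return 0
            -> return 1
            g(x=1)
            -> return 1
          -> return 2
          g(x=2) -> return 1  (same call as traced above)
        -> return 3
        g(x=3) -> return 2  (same call as traced above)
      -> return 5
      g(x=4) -> return 3  (same call as traced above)
    -> return 8
    g(x=5) -> return 5  (same call as traced above)
  -> return 13
  g(x=6) -> return 8  (same call as traced above)
-> return 21

Final answer: 21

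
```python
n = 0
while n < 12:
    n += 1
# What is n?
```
Trace:
  n=0
  n=1
  n=2
  n=3
  n=4
  n=5
  n=6
  n=7
  n=8
  n=9
  n=10
  n=11
  n=12

Final answer: 12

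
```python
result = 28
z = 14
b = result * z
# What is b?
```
Trace:
  result=28
  result=28, z=14
  result=28, z=14, b=392

Final answer: 392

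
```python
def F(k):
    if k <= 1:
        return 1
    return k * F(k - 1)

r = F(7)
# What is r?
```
Call trace:
F(k=7)
  F(k=6)
    F(k=5)
      F(k=4)
        F(k=3)
          F(k=2)
            F(k=1)
            -> return 1
          -> return 2
        -> return 6
      -> return 24
    -> return 120
  -> return 720
-> return 5040

Final answer: 5040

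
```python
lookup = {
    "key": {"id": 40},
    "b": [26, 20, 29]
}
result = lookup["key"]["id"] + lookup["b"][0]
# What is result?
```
Trace:
  lookup={'key': {'id': 40}, 'b': [26, 20, 29]}
  lookup={'key': {'id': 40}, 'b': [26, 20, 29]}, result=66

Final answer: 66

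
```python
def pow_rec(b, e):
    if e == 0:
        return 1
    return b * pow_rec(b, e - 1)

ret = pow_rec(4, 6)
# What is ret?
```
Call trace:
pow_rec(b=4, e=6)
  pow_rec(b=4, e=5)
    pow_rec(b=4, e=4)
      pow_rec(b=4, e=3)
        pow_rec(b=4, e=2)
          pow_rec(b=4, e=1)
            pow_rec(b=4, e=0)
            -> return 1
          -> return 4
        -> return 16
      -> return 64
    -> return 256
  -> return 1024
-> return 4096

Final answer: 4096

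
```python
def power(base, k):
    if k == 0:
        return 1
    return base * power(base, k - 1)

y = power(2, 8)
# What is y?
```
Call trace:
power(base=2, k=8)
  power(base=2, k=7)
    power(base=2, k=6)
      power(base=2, k=5)
        power(base=2, k=4)
          power(base=2, k=3)
            power(base=2, k=2)
              power(base=2, k=1)
                power(base=2, k=0)
                -> return 1
              -> return 2
            -> return 4
          -> return 8
        -> return 16
      -> return 32
    -> return 64
  -> return 128
-> return 256

Final answer: 256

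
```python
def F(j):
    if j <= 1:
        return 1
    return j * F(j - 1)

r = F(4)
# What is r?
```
Call trace:
F(j=4)
  F(j=3)
    F(j=2)
      F(j=1)
      -> return 1
    -> return 2
  -> return 6
-> return 24

Final answer: 24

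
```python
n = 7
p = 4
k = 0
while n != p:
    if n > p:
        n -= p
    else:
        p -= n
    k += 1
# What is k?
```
Trace:
  n=7
  n=7, p=4
  n=7, p=4, k=0
  n=3, p=4, k=1
  n=3, p=1, k=2
  n=2, p=1, k=3
  n=1, p=1, k=4

Final answer: 4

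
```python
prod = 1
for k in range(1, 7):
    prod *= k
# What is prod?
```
Trace:
  prod=1
  prod=1, k=1
  prod=2, k=2
  prod=6, k=3
  prod=24, k=4
  prod=120, k=5
  prod=720, k=6

Final answer: 720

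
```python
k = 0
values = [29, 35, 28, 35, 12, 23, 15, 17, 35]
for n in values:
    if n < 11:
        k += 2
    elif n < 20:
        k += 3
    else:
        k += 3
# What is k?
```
Trace:
  k=0
  k=3, n=29
  k=6, n=35
  k=9, n=28
  k=12, n=35
  k=15, n=12
  k=18, n=23
  k=21, n=15
  k=24, n=17
  k=27, n=35

Final answer: 27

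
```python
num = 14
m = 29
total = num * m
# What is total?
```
Trace:
  num=14
  num=14, m=29
  num=14, m=29, total=406

Final answer: 406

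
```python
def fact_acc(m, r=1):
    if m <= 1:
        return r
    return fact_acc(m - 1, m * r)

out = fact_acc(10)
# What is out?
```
Call trace:
fact_acc(m=10, r=1)
  fact_acc(m=9, r=10)
    fact_acc(m=8, r=90)
      fact_acc(m=7, r=720)
        fact_acc(m=6, r=5040)
          fact_acc(m=5, r=30240)
            fact_acc(m=4, r=151200)
              fact_acc(m=3, r=604800)
                fact_acc(m=2, r=1814400)
                  fact_acc(m=1, r=3628800)
                  -> return 3628800
                -> return 3628800
              -> return 3628800
            -> return 3628800
          -> return 3628800
        -> return 3628800
      -> return 3628800
    -> return 3628800
  -> return 3628800
-> return 3628800

Final answer: 3628800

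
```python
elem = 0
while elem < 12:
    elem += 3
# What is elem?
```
Trace:
  elem=0
  elem=3
  elem=6
  elem=9
  elem=12

Final answer: 12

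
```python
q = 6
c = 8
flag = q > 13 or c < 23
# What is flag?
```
Trace:
  q=6
  q=6, c=8
  q=6, c=8, flag=True

Final answer: True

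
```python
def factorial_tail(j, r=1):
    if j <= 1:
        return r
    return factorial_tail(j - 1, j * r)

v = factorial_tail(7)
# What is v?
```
Call trace:
factorial_tail(j=7, r=1)
  factorial_tail(j=6, r=7)
    factorial_tail(j=5, r=42)
      factorial_tail(j=4, r=210)
        factorial_tail(j=3, r=840)
          factorial_tail(j=2, r=2520)
            factorial_tail(j=1, r=5040)
            -> return 5040
          -> return 5040
        -> return 5040
      -> return 5040
    -> return 5040
  -> return 5040
-> return 5040

Final answer: 5040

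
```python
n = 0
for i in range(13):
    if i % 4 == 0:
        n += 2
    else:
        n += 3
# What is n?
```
Trace:
  n=0
  n=2, i=0
  n=5, i=1
  n=8, i=2
  n=11, i=3
  n=13, i=4
  n=16, i=5
  n=19, i=6
  n=22, i=7
  n=24, i=8
  n=27, i=9
  n=30, i=10
  n=33, i=11
  n=35, i=12

Final answer: 35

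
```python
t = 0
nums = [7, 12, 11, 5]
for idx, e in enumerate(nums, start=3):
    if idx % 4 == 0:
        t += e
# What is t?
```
Trace:
  t=0
  t=0, idx=3, e=7
  t=12, idx=4, e=12
  t=12, idx=5, e=11
  t=12, idx=6, e=5

Final answer: 12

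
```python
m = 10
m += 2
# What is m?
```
Trace:
  m=10
  m=12

Final answer: 12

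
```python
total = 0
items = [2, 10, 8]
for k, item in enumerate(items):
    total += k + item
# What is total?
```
Trace:
  total=0
  total=2, k=0, item=2
  total=13, k=1, item=10
  total=23, k=2, item=8

Final answer: 23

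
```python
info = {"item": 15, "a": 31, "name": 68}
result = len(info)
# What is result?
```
Trace:
  info={'item': 15, 'a': 31, 'name': 68}
  info={'item': 15, 'a': 31, 'name': 68}, result=3

Final answer: 3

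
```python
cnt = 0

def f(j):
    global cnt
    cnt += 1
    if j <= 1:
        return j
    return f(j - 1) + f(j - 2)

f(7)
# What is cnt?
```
Call trace (a repeated sub-call is expanded the first time; later identical calls just restate its return value):
f(j=7)
  f(j=6)
    f(j=5)
      f(j=4)
        f(j=3)
          f(j=2)
            f(j=1)
            -> return 1
            f(j=0)
            -> return 0
          -> return 1
          f(j=1)
          -> return 1
        -> return 2
        f(j=2) -> return 1  (same call as traced above)
      -> return 3
      f(j=3) -> return 2  (same call as traced above)
    -> return 5
    f(j=4) -> return 3  (same call as traced above)
  -> return 8
  f(j=5) -> return 5  (same call as traced above)
-> return 13

cnt is incremented once per call, so count the calls in each subtree. Let C(j) = number of calls made by f(j).
C(0) = C(1) = 1 (base case, no recursion); C(j) = 1 + C(j - 1) + C(j - 2) otherwise.
C(2) = 1 + C(1) + C(0) = 1 + 1 + 1 = 3
C(3) = 1 + C(2) + C(1) = 1 + 3 + 1 = 5
C(4) = 1 + C(3) + C(2) = 1 + 5 + 3 = 9
C(5) = 1 + C(4) + C(3) = 1 + 9 + 5 = 15
C(6) = 1 + C(5) + C(4) = 1 + 15 + 9 = 25
C(7) = 1 + C(6) + C(5) = 1 + 25 + 15 = 41
cnt = C(7) = 41

Final answer: 41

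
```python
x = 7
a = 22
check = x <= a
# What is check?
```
Trace:
  x=7
  x=7, a=22
  x=7, a=22, check=True

Final answer: True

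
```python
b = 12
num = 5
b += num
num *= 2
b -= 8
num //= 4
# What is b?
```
Trace:
  b=12
  b=12, num=5
  b=17, num=5
  b=17, num=10
  b=9, num=10
  b=9, num=2

Final answer: 9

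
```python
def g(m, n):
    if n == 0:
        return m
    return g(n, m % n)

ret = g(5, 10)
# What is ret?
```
Call trace:
g(m=5, n=10)
  g(m=10, n=5)
    g(m=5, n=0)
    -> return 5
  -> return 5
-> return 5

Final answer: 5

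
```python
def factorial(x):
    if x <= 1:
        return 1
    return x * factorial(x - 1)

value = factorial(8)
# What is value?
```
Call trace:
factorial(x=8)
  factorial(x=7)
    factorial(x=6)
      factorial(x=5)
        factorial(x=4)
          factorial(x=3)
            factorial(x=2)
              factorial(x=1)
              -> return 1
            -> return 2
          -> return 6
        -> return 24
      -> return 120
    -> return 720
  -> return 5040
-> return 40320

Final answer: 40320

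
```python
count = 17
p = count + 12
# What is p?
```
Trace:
  count=17
  count=17, p=29

Final answer: 29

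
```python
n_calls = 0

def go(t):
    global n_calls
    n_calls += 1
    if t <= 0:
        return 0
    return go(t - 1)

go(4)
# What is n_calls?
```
Call trace:
go(t=4)
  go(t=3)
    go(t=2)
      go(t=1)
        go(t=0)
        -> return 0
      -> return 0
    -> return 0
  -> return 0
-> return 0

n_calls is incremented once per call. go is entered once for each t = 4, 3, 2, 1, 0 (the t <= 0 call returns without recursing), i.e. 4 + 1 calls.
n_calls = 5

Final answer: 5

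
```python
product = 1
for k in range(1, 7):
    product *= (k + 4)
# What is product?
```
Trace:
  product=1
  product=5, k=1
  product=30, k=2
  product=210, k=3
  product=1680, k=4
  product=15120, k=5
  product=151200, k=6

Final answer: 151200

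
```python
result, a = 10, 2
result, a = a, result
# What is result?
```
Trace:
  result=10, a=2
  result=2, a=10

Final answer: 2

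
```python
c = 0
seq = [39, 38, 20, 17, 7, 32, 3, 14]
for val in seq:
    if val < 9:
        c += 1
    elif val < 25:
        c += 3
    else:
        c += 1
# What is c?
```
Trace:
  c=0
  c=1, val=39
  c=2, val=38
  c=5, val=20
  c=8, val=17
  c=9, val=7
  c=10, val=32
  c=11, val=3
  c=14, val=14

Final answer: 14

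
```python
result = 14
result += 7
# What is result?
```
Trace:
  result=14
  result=21

Final answer: 21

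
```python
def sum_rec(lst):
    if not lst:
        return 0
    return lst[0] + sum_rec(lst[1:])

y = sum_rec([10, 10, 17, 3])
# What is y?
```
Call trace:
sum_rec(lst=[10, 10, 17, 3])
  sum_rec(lst=[10, 17, 3])
    sum_rec(lst=[17, 3])
      sum_rec(lst=[3])
        sum_rec(lst=[])
        -> return 0
      -> return 3
    -> return 20
  -> return 30
-> return 40

Final answer: 40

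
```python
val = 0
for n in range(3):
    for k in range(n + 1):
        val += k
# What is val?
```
Trace:
  val=0
  val=0, n=0, k=0
  val=0, n=1, k=0
  val=1, n=1, k=1
  val=1, n=2, k=0
  val=2, n=2, k=1
  val=4, n=2, k=2

Final answer: 4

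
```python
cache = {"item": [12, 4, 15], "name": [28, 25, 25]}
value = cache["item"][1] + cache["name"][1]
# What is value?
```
Trace:
  cache={'item': [12, 4, 15], 'name': [28, 25, 25]}
  cache={'item': [12, 4, 15], 'name': [28, 25, 25]}, value=29

Final answer: 29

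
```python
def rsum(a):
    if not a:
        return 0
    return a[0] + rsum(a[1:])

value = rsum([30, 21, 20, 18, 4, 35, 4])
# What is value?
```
Call trace:
rsum(a=[30, 21, 20, 18, 4, 35, 4])
  rsum(a=[21, 20, 18, 4, 35, 4])
    rsum(a=[20, 18, 4, 35, 4])
      rsum(a=[18, 4, 35, 4])
        rsum(a=[4, 35, 4])
          rsum(a=[35, 4])
            rsum(a=[4])
              rsum(a=[])
              -> return 0
            -> return 4
          -> return 39
        -> return 43
      -> return 61
    -> return 81
  -> return 102
-> return 132

Final answer: 132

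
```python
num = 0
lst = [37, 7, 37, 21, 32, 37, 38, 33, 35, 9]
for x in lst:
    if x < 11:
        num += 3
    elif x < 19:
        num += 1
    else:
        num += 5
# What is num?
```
Trace:
  num=0
  num=5, x=37
  num=8, x=7
  num=13, x=37
  num=18, x=21
  num=23, x=32
  num=28, x=37
  num=33, x=38
  num=38, x=33
  num=43, x=35
  num=46, x=9

Final answer: 46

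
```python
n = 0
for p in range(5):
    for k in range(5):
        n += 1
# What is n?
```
Trace:
  n=0
  n=1, p=0, k=0
  n=2, p=0, k=1
  n=3, p=0, k=2
  n=4, p=0, k=3
  n=5, p=0, k=4
  n=6, p=1, k=0
  n=7, p=1, k=1
  n=8, p=1, k=2
  n=9, p=1, k=3
  n=10, p=1, k=4
  n=11, p=2, k=0
  n=12, p=2, k=1
  n=13, p=2, k=2
  n=14, p=2, k=3
  n=15, p=2, k=4
  n=16, p=3, k=0
  n=17, p=3, k=1
  n=18, p=3, k=2
  n=19, p=3, k=3
  n=20, p=3, k=4
  n=21, p=4, k=0
  n=22, p=4, k=1
  n=23, p=4, k=2
  n=24, p=4, k=3
  n=25, p=4, k=4

Final answer: 25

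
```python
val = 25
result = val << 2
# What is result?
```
Trace:
  val=25
  val=25, result=100

Final answer: 100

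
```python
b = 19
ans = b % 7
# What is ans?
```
Trace:
  b=19
  b=19, ans=5

Final answer: 5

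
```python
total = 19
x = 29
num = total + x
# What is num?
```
Trace:
  total=19
  total=19, x=29
  total=19, x=29, num=48

Final answer: 48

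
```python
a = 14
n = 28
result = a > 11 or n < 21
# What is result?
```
Trace:
  a=14
  a=14, n=28
  a=14, n=28, result=True

Final answer: True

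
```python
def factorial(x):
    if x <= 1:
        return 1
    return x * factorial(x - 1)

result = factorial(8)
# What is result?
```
Call trace:
factorial(x=8)
  factorial(x=7)
    factorial(x=6)
      factorial(x=5)
        factorial(x=4)
          factorial(x=3)
            factorial(x=2)
              factorial(x=1)
              -> return 1
            -> return 2
          -> return 6
        -> return 24
      -> return 120
    -> return 720
  -> return 5040
-> return 40320

Final answer: 40320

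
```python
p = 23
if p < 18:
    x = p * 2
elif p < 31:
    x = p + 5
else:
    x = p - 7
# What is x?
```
Trace:
  p=23
  p=23, x=28

Final answer: 28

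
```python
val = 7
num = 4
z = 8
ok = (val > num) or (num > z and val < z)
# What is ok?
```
Trace:
  val=7
  val=7, num=4
  val=7, num=4, z=8
  val=7, num=4, z=8, ok=True

Final answer: True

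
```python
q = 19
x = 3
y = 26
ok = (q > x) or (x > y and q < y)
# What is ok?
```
Trace:
  q=19
  q=19, x=3
  q=19, x=3, y=26
  q=19, x=3, y=26, ok=True

Final answer: True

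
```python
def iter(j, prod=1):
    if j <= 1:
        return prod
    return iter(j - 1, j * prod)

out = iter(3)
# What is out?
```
Call trace:
iter(j=3, prod=1)
  iter(j=2, prod=3)
    iter(j=1, prod=6)
    -> return 6
  -> return 6
-> return 6

Final answer: 6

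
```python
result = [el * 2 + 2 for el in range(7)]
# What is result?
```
Trace:
  el=0
  el=1
  el=2
  el=3
  el=4
  el=5
  el=6
  result=[2, 4, 6, 8, 10, 12, 14]

Final answer: [2, 4, 6, 8, 10, 12, 14]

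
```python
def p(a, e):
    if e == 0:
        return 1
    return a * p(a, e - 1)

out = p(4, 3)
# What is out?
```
Call trace:
p(a=4, e=3)
  p(a=4, e=2)
    p(a=4, e=1)
      p(a=4, e=0)
      -> return 1
    -> return 4
  -> return 16
-> return 64

Final answer: 64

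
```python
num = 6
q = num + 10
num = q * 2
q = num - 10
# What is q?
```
Trace:
  num=6
  num=6, q=16
  num=32, q=16
  num=32, q=22

Final answer: 22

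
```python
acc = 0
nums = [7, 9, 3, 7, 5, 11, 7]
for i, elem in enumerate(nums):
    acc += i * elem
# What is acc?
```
Trace:
  acc=0
  acc=0, i=0, elem=7
  acc=9, i=1, elem=9
  acc=15, i=2, elem=3
  acc=36, i=3, elem=7
  acc=56, i=4, elem=5
  acc=111, i=5, elem=11
  acc=153, i=6, elem=7

Final answer: 153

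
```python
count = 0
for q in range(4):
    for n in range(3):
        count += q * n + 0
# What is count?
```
Trace:
  count=0
  count=0, q=0, n=0
  count=0, q=0, n=1
  count=0, q=0, n=2
  count=0, q=1, n=0
  count=1, q=1, n=1
  count=3, q=1, n=2
  count=3, q=2, n=0
  count=5, q=2, n=1
  count=9, q=2, n=2
  count=9, q=3, n=0
  count=12, q=3, n=1
  count=18, q=3, n=2

Final answer: 18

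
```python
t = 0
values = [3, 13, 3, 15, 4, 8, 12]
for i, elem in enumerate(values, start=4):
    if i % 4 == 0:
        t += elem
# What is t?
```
Trace:
  t=0
  t=3, i=4, elem=3
  t=3, i=5, elem=13
  t=3, i=6, elem=3
  t=3, i=7, elem=15
  t=7, i=8, elem=4
  t=7, i=9, elem=8
  t=7, i=10, elem=12

Final answer: 7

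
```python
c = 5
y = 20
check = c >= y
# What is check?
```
Trace:
  c=5
  c=5, y=20
  c=5, y=20, check=False

Final answer: False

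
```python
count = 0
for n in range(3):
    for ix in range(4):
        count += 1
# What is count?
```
Trace:
  count=0
  count=1, n=0, ix=0
  count=2, n=0, ix=1
  count=3, n=0, ix=2
  count=4, n=0, ix=3
  count=5, n=1, ix=0
  count=6, n=1, ix=1
  count=7, n=1, ix=2
  count=8, n=1, ix=3
  count=9, n=2, ix=0
  count=10, n=2, ix=1
  count=11, n=2, ix=2
  count=12, n=2, ix=3

Final answer: 12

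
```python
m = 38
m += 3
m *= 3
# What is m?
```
Trace:
  m=38
  m=41
  m=123

Final answer: 123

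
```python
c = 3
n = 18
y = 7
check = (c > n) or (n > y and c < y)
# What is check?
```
Trace:
  c=3
  c=3, n=18
  c=3, n=18, y=7
  c=3, n=18, y=7, check=True

Final answer: True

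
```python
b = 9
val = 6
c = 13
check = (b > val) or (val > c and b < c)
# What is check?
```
Trace:
  b=9
  b=9, val=6
  b=9, val=6, c=13
  b=9, val=6, c=13, check=True

Final answer: True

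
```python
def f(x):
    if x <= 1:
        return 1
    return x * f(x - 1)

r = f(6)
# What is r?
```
Call trace:
f(x=6)
  f(x=5)
    f(x=4)
      f(x=3)
        f(x=2)
          f(x=1)
          -> return 1
        -> return 2
      -> return 6
    -> return 24
  -> return 120
-> return 720

Final answer: 720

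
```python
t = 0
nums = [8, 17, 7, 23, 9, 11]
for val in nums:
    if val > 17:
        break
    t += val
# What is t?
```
Trace:
  t=0
  t=8, val=8
  t=25, val=17
  t=32, val=7
  t=32, val=23

Final answer: 32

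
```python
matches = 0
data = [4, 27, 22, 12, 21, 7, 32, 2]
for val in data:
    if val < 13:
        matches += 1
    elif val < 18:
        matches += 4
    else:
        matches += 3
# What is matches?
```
Trace:
  matches=0
  matches=1, val=4
  matches=4, val=27
  matches=7, val=22
  matches=8, val=12
  matches=11, val=21
  matches=12, val=7
  matches=15, val=32
  matches=16, val=2

Final answer: 16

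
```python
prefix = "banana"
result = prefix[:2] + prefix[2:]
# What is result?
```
Trace:
  prefix='banana'
  prefix='banana', result='banana'

Final answer: 'banana'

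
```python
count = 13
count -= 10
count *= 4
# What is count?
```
Trace:
  count=13
  count=3
  count=12

Final answer: 12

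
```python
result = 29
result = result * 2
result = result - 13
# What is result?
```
Trace:
  result=29
  result=58
  result=45

Final answer: 45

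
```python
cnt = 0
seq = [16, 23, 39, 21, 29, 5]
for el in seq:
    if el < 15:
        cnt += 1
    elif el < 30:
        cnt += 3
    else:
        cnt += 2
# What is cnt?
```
Trace:
  cnt=0
  cnt=3, el=16
  cnt=6, el=23
  cnt=8, el=39
  cnt=11, el=21
  cnt=14, el=29
  cnt=15, el=5

Final answer: 15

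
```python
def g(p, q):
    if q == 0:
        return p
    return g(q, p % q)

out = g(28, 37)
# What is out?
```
Call trace:
g(p=28, q=37)
  g(p=37, q=28)
    g(p=28, q=9)
      g(p=9, q=1)
        g(p=1, q=0)
        -> return 1
      -> return 1
    -> return 1
  -> return 1
-> return 1

Final answer: 1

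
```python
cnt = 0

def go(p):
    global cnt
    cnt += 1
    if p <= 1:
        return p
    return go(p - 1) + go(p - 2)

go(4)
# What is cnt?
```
Call trace (a repeated sub-call is expanded the first time; later identical calls just restate its return value):
go(p=4)
  go(p=3)
    go(p=2)
      go(p=1)
      -> return 1
      go(p=0)
      -> return 0
    -> return 1
    go(p=1)
    -> return 1
  -> return 2
  go(p=2) -> return 1  (same call as traced above)
-> return 3

cnt is incremented once per call, so count the calls in each subtree. Let C(p) = number of calls made by go(p).
C(0) = C(1) = 1 (base case, no recursion); C(p) = 1 + C(p - 1) + C(p - 2) otherwise.
C(2) = 1 + C(1) + C(0) = 1 + 1 + 1 = 3
C(3) = 1 + C(2) + C(1) = 1 + 3 + 1 = 5
C(4) = 1 + C(3) + C(2) = 1 + 5 + 3 = 9
cnt = C(4) = 9

Final answer: 9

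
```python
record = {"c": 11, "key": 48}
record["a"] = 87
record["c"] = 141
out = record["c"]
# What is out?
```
Trace:
  record={'c': 11, 'key': 48}
  record={'c': 11, 'key': 48, 'a': 87}
  record={'c': 141, 'key': 48, 'a': 87}
  record={'c': 141, 'key': 48, 'a': 87}, out=141

Final answer: 141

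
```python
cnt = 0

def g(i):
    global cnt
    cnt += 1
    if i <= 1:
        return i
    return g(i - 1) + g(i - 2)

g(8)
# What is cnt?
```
Call trace (a repeated sub-call is expanded the first time; later identical calls just restate its return value):
g(i=8)
  g(i=7)
    g(i=6)
      g(i=5)
        g(i=4)
          g(i=3)
            g(i=2)
              g(i=1)
              -> return 1
              g(i=0)
              -> return 0
            -> return 1
            g(i=1)
            -> return 1
          -> return 2
          g(i=2) -> return 1  (same call as traced above)
        -> return 3
        g(i=3) -> return 2  (same call as traced above)
      -> return 5
      g(i=4) -> return 3  (same call as traced above)
    -> return 8
    g(i=5) -> return 5  (same call as traced above)
  -> return 13
  g(i=6) -> return 8  (same call as traced above)
-> return 21

cnt is incremented once per call, so count the calls in each subtree. Let C(i) = number of calls made by g(i).
C(0) = C(1) = 1 (base case, no recursion); C(i) = 1 + C(i - 1) + C(i - 2) otherwise.
C(2) = 1 + C(1) + C(0) = 1 + 1 + 1 = 3
C(3) = 1 + C(2) + C(1) = 1 + 3 + 1 = 5
C(4) = 1 + C(3) + C(2) = 1 + 5 + 3 = 9
C(5) = 1 + C(4) + C(3) = 1 + 9 + 5 = 15
C(6) = 1 + C(5) + C(4) = 1 + 15 + 9 = 25
C(7) = 1 + C(6) + C(5) = 1 + 25 + 15 = 41
C(8) = 1 + C(7) + C(6) = 1 + 41 + 25 = 67
cnt = C(8) = 67

Final answer: 67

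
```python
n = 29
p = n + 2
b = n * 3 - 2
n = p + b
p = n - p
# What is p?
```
Trace:
  n=29
  n=29, p=31
  n=29, p=31, b=85
  n=116, p=31, b=85
  n=116, p=85, b=85

Final answer: 85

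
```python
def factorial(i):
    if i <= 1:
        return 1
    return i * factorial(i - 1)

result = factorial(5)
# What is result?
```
Call trace:
factorial(i=5)
  factorial(i=4)
    factorial(i=3)
      factorial(i=2)
        factorial(i=1)
        -> return 1
      -> return 2
    -> return 6
  -> return 24
-> return 120

Final answer: 120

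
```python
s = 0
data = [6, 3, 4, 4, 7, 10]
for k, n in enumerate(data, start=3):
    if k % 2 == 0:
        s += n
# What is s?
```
Trace:
  s=0
  s=0, k=3, n=6
  s=3, k=4, n=3
  s=3, k=5, n=4
  s=7, k=6, n=4
  s=7, k=7, n=7
  s=17, k=8, n=10

Final answer: 17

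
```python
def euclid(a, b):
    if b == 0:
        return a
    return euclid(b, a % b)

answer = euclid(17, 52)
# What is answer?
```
Call trace:
euclid(a=17, b=52)
  euclid(a=52, b=17)
    euclid(a=17, b=1)
      euclid(a=1, b=0)
      -> return 1
    -> return 1
  -> return 1
-> return 1

Final answer: 1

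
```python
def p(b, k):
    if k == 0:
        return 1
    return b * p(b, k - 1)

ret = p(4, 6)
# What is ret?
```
Call trace:
p(b=4, k=6)
  p(b=4, k=5)
    p(b=4, k=4)
      p(b=4, k=3)
        p(b=4, k=2)
          p(b=4, k=1)
            p(b=4, k=0)
            -> return 1
          -> return 4
        -> return 16
      -> return 64
    -> return 256
  -> return 1024
-> return 4096

Final answer: 4096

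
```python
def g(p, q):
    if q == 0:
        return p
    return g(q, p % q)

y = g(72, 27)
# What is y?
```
Call trace:
g(p=72, q=27)
  g(p=27, q=18)
    g(p=18, q=9)
      g(p=9, q=0)
      -> return 9
    -> return 9
  -> return 9
-> return 9

Final answer: 9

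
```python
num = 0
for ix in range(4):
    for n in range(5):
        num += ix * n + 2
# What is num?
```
Trace:
  num=0
  num=2, ix=0, n=0
  num=4, ix=0, n=1
  num=6, ix=0, n=2
  num=8, ix=0, n=3
  num=10, ix=0, n=4
  num=12, ix=1, n=0
  num=15, ix=1, n=1
  num=19, ix=1, n=2
  num=24, ix=1, n=3
  num=30, ix=1, n=4
  num=32, ix=2, n=0
  num=36, ix=2, n=1
  num=42, ix=2, n=2
  num=50, ix=2, n=3
  num=60, ix=2, n=4
  num=62, ix=3, n=0
  num=67, ix=3, n=1
  num=75, ix=3, n=2
  num=86, ix=3, n=3
  num=100, ix=3, n=4

Final answer: 100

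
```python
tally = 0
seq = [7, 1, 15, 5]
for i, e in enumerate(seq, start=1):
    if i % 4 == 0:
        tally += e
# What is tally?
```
Trace:
  tally=0
  tally=0, i=1, e=7
  tally=0, i=2, e=1
  tally=0, i=3, e=15
  tally=5, i=4, e=5

Final answer: 5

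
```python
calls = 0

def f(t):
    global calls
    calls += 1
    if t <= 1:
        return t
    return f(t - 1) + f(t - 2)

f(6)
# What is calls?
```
Call trace (a repeated sub-call is expanded the first time; later identical calls just restate its return value):
f(t=6)
  f(t=5)
    f(t=4)
      f(t=3)
        f(t=2)
          f(t=1)
          -> return 1
          f(t=0)
          -> return 0
        -> return 1
        f(t=1)
        -> return 1
      -> return 2
      f(t=2) -> return 1  (same call as traced above)
    -> return 3
    f(t=3) -> return 2  (same call as traced above)
  -> return 5
  f(t=4) -> return 3  (same call as traced above)
-> return 8

calls is incremented once per call, so count the calls in each subtree. Let C(t) = number of calls made by f(t).
C(0) = C(1) = 1 (base case, no recursion); C(t) = 1 + C(t - 1) + C(t - 2) otherwise.
C(2) = 1 + C(1) + C(0) = 1 + 1 + 1 = 3
C(3) = 1 + C(2) + C(1) = 1 + 3 + 1 = 5
C(4) = 1 + C(3) + C(2) = 1 + 5 + 3 = 9
C(5) = 1 + C(4) + C(3) = 1 + 9 + 5 = 15
C(6) = 1 + C(5) + C(4) = 1 + 15 + 9 = 25
calls = C(6) = 25

Final answer: 25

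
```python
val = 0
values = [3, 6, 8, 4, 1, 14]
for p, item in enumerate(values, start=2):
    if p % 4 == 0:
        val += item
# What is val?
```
Trace:
  val=0
  val=0, p=2, item=3
  val=0, p=3, item=6
  val=8, p=4, item=8
  val=8, p=5, item=4
  val=8, p=6, item=1
  val=8, p=7, item=14

Final answer: 8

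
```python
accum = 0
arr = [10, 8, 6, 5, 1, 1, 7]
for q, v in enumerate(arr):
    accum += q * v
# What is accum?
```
Trace:
  accum=0
  accum=0, q=0, v=10
  accum=8, q=1, v=8
  accum=20, q=2, v=6
  accum=35, q=3, v=5
  accum=39, q=4, v=1
  accum=44, q=5, v=1
  accum=86, q=6, v=7

Final answer: 86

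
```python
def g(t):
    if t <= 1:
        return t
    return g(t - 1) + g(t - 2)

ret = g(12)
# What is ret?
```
Call trace (a repeated sub-call is expanded the first time; later identical calls just restate its return value):
g(t=12)
  g(t=11)
    g(t=10)
      g(t=9)
        g(t=8)
          g(t=7)
            g(t=6)
              g(t=5)
                g(t=4)
                  g(t=3)
                    g(t=2)
                      g(t=1)
                      -> return 1
                      g(t=0)
                      -> return 0
                    -> return 1
                    g(t=1)
                    -> return 1
                  -> return 2
                  g(t=2) -> return 1  (same call as traced above)
                -> return 3
                g(t=3) -> return 2  (same call as traced above)
              -> return 5
              g(t=4) -> return 3  (same call as traced above)
            -> return 8
            g(t=5) -> return 5  (same call as traced above)
          -> return 13
          g(t=6) -> return 8  (same call as traced above)
        -> return 21
        g(t=7) -> return 13  (same call as traced above)
      -> return 34
      g(t=8) -> return 21  (same call as traced above)
    -> return 55
    g(t=9) -> return 34  (same call as traced above)
  -> return 89
  g(t=10) -> return 55  (same call as traced above)
-> return 144

Final answer: 144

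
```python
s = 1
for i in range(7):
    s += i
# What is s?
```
Trace:
  s=1
  s=1, i=0
  s=2, i=1
  s=4, i=2
  s=7, i=3
  s=11, i=4
  s=16, i=5
  s=22, i=6

Final answer: 22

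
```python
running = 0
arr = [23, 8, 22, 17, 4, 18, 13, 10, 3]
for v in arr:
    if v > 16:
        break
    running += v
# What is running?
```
Trace:
  running=0
  running=0, v=23

Final answer: 0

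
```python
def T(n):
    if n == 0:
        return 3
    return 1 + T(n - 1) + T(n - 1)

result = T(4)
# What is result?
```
Call trace (a repeated sub-call is expanded the first time; later identical calls just restate its return value):
T(n=4)
  T(n=3)
    T(n=2)
      T(n=1)
        T(n=0)
        -> return 3
        T(n=0)
        -> return 3
      -> return 7
      T(n=1) -> return 7  (same call as traced above)
    -> return 15
    T(n=2) -> return 15  (same call as traced above)
  -> return 31
  T(n=3) -> return 31  (same call as traced above)
-> return 63

Final answer: 63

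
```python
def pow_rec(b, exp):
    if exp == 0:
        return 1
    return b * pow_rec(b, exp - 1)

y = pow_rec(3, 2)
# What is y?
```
Call trace:
pow_rec(b=3, exp=2)
  pow_rec(b=3, exp=1)
    pow_rec(b=3, exp=0)
    -> return 1
  -> return 3
-> return 9

Final answer: 9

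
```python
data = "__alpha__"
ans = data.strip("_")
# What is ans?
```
Trace:
  data='__alpha__'
  data='__alpha__', ans='alpha'

Final answer: 'alpha'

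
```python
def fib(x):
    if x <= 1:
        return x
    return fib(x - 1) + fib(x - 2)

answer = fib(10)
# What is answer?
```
Call trace (a repeated sub-call is expanded the first time; later identical calls just restate its return value):
fib(x=10)
  fib(x=9)
    fib(x=8)
      fib(x=7)
        fib(x=6)
          fib(x=5)
            fib(x=4)
              fib(x=3)
                fib(x=2)
                  fib(x=1)
                  -> return 1
                  fib(x=0)
                  -> return 0
                -> return 1
                fib(x=1)
                -> return 1
              -> return 2
              fib(x=2) -> return 1  (same call as traced above)
            -> return 3
            fib(x=3) -> return 2  (same call as traced above)
          -> return 5
          fib(x=4) -> return 3  (same call as traced above)
        -> return 8
        fib(x=5) -> return 5  (same call as traced above)
      -> return 13
      fib(x=6) -> return 8  (same call as traced above)
    -> return 21
    fib(x=7) -> return 13  (same call as traced above)
  -> return 34
  fib(x=8) -> return 21  (same call as traced above)
-> return 55

Final answer: 55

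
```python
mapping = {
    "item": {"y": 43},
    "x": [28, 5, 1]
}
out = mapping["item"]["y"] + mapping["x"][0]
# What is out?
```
Trace:
  mapping={'item': {'y': 43}, 'x': [28, 5, 1]}
  mapping={'item': {'y': 43}, 'x': [28, 5, 1]}, out=71

Final answer: 71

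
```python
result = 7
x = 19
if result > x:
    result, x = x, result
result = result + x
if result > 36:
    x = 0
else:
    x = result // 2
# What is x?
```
Trace:
  result=7
  result=7, x=19
  result=7, x=19
  result=26, x=19
  result=26, x=13

Final answer: 13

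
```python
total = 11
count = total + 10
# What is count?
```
Trace:
  total=11
  total=11, count=21

Final answer: 21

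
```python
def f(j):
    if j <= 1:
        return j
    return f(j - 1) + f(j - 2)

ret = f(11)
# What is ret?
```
Call trace (a repeated sub-call is expanded the first time; later identical calls just restate its return value):
f(j=11)
  f(j=10)
    f(j=9)
      f(j=8)
        f(j=7)
          f(j=6)
            f(j=5)
              f(j=4)
                f(j=3)
                  f(j=2)
                    f(j=1)
                    -> return 1
                    f(j=0)
                    -> return 0
                  -> return 1
                  f(j=1)
                  -> return 1
                -> return 2
                f(j=2) -> return 1  (same call as traced above)
              -> return 3
              f(j=3) -> return 2  (same call as traced above)
            -> return 5
            f(j=4) -> return 3  (same call as traced above)
          -> return 8
          f(j=5) -> return 5  (same call as traced above)
        -> return 13
        f(j=6) -> return 8  (same call as traced above)
      -> return 21
      f(j=7) -> return 13  (same call as traced above)
    -> return 34
    f(j=8) -> return 21  (same call as traced above)
  -> return 55
  f(j=9) -> return 34  (same call as traced above)
-> return 89

Final answer: 89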